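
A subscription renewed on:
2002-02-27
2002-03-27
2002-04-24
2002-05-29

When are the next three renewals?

2002-06-26, 2002-07-31, 2002-08-28

All Wednesdays; the gaps (28, 28, 35) vary with month length.
This is the last Wednesday of each month.
June 2002 ends with Wednesday 2002-06-26.
Last Wednesday of July 2002: 2002-07-31.
August 2002 ends with Wednesday 2002-08-28.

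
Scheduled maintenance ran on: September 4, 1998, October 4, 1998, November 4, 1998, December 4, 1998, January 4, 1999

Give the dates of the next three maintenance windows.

February 4, 1999; March 4, 1999; April 4, 1999

Gaps: 30, 31, 30, 31 days — not constant. Every event is on the 4th of the month.
Pattern: the 4th of each month.
February 1999: February 4, 1999.
Next: March 1999 → March 4, 1999.
April 1999: April 4, 1999.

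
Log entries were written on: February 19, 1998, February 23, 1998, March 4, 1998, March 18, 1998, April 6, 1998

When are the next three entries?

Gaps: 4, 9, 14, 19 days — each gap is 5 larger than the previous one.
Next gap: 24 days. April 6, 1998 + 24 days = April 30, 1998.
Next gap: 29 days. April 30, 1998 + 29 days = May 29, 1998.
Next gap: 34 days. May 29, 1998 + 34 days = July 2, 1998.

April 30, 1998; May 29, 1998; July 2, 1998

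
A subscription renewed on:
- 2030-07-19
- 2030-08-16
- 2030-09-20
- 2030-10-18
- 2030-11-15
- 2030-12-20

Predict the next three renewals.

Gaps: 28, 35, 28, 28, 35 days — a mix of 28 and 35. Every date is a Friday.
Each is the 3rd Friday of its month.
January 2031 — 3rd Friday is 2031-01-17.
3rd Friday of February 2031: 2031-02-21.
3rd Friday of March 2031: 2031-03-21.

2031-01-17, 2031-02-21, 2031-03-21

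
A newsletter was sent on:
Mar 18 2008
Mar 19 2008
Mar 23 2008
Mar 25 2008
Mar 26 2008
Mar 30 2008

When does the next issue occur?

Every event lands on a Tuesday or Wednesday or Sunday (gaps cycle 1, 4, 2, 1, 4).
So the schedule is: every Tuesday, Wednesday and Sunday.
The following Tuesday is Apr 1 2008.

Apr 1 2008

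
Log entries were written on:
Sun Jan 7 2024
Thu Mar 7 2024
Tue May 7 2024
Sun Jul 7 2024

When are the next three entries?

Sat Sep 7 2024, Thu Nov 7 2024, Tue Jan 7 2025

Each date is the 7th; the gaps (60, 61, 61) track the month lengths.
The rule is the 7th of every 2 months.
September 2024: Sat Sep 7 2024.
Next: November 2024 → Thu Nov 7 2024.
Next: January 2025 → Tue Jan 7 2025.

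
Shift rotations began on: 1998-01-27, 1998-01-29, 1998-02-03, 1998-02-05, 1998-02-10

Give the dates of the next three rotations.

The gap pattern 2, 5, 2, 5 repeats every 2 events.
These are the Tuesdays and Thursdays of each week.
The following Thursday is 1998-02-12.
The following Tuesday is 1998-02-17.
Next Thursday: 1998-02-19.

1998-02-12, 1998-02-17, 1998-02-19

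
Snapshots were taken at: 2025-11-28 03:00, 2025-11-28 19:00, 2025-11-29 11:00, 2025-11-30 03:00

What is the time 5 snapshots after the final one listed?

2025-12-03 11:00

The interval is a steady 16 hours (16, 16, 16).
2025-11-30 03:00 + 16 h = 2025-11-30 19:00.
2025-11-30 19:00 + 16 h = 2025-12-01 11:00.
2025-12-01 11:00 + 16 h = 2025-12-02 03:00.
2025-12-02 03:00 + 16 h = 2025-12-02 19:00.
2025-12-02 19:00 + 16 h = 2025-12-03 11:00.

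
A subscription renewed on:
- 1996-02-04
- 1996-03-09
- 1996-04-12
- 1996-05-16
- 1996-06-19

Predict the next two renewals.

1996-07-23, 1996-08-26

Gaps between consecutive events: 34, 34, 34, 34 days — a constant 34-day interval.
1996-06-19 + 34 days = 1996-07-23.
1996-07-23 + 34 days = 1996-08-26.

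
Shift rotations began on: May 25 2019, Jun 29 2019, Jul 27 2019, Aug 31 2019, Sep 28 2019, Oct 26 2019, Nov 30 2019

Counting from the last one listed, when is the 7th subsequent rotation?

Jun 27 2020

These are Saturdays with 35, 28, 35, 28, 28, 35-day gaps.
Each is the final Saturday of its month — Jun 29 2019 is past the 28th, so '4th Saturday' doesn't fit.
December 2019 ends with Saturday Dec 28 2019.
Last Saturday of January 2020: Jan 25 2020.
Last Saturday of February 2020: Feb 29 2020.
March 2020 ends with Saturday Mar 28 2020.
Last Saturday of April 2020: Apr 25 2020.
Last Saturday of May 2020: May 30 2020.
June 2020 ends with Saturday Jun 27 2020.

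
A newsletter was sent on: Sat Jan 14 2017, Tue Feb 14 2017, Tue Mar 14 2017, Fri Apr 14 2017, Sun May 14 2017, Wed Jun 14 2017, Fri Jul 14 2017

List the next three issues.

Mon Aug 14 2017, Thu Sep 14 2017, Sat Oct 14 2017

The day-of-month is always 14 (31, 28, 31, 30, 31, 30 days between events).
So this recurs on the 14th of each month.
August 2017: Mon Aug 14 2017.
September 2017: Thu Sep 14 2017.
October 2017: Sat Oct 14 2017.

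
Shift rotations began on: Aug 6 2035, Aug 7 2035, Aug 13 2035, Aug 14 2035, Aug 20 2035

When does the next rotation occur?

Aug 21 2035

The gap pattern 1, 6, 1, 6 repeats every 2 events.
These are the Mondays and Tuesdays of each week.
Next Tuesday: Aug 21 2035.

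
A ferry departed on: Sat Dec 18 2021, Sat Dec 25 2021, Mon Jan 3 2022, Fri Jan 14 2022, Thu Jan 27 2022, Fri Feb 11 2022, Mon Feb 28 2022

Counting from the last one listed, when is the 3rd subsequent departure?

The spacing grows by 2 each time: 7, 9, 11, 13, 15, 17 days.
Next gap: 19 days. Mon Feb 28 2022 + 19 days = Sat Mar 19 2022.
Next gap: 21 days. Sat Mar 19 2022 + 21 days = Sat Apr 9 2022.
Next gap: 23 days. Sat Apr 9 2022 + 23 days = Mon May 2 2022.

Mon May 2 2022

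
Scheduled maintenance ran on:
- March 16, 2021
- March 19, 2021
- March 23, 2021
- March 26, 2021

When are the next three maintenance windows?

March 30, 2021; April 2, 2021; April 6, 2021

Every event lands on a Tuesday or Friday (gaps cycle 3, 4, 3).
So the schedule is: every Tuesday and Friday.
Next Tuesday: March 30, 2021.
Next Friday: April 2, 2021.
The following Tuesday is April 6, 2021.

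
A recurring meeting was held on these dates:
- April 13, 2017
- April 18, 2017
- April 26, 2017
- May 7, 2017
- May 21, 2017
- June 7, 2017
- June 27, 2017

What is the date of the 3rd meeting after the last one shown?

September 13, 2017

Gaps: 5, 8, 11, 14, 17, 20 days — each gap is 3 larger than the previous one.
Next gap: 23 days. June 27, 2017 + 23 days = July 20, 2017.
Next gap: 26 days. July 20, 2017 + 26 days = August 15, 2017.
Next gap: 29 days. August 15, 2017 + 29 days = September 13, 2017.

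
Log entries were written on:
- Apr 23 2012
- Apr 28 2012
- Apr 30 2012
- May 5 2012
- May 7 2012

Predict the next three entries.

May 12 2012, May 14 2012, May 19 2012

Every event lands on a Monday or Saturday (gaps cycle 5, 2, 5, 2).
So the schedule is: every Monday and Saturday.
The following Saturday is May 12 2012.
Next Monday: May 14 2012.
The following Saturday is May 19 2012.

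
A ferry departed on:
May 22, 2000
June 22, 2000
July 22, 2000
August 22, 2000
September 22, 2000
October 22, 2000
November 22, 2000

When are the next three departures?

December 22, 2000; January 22, 2001; February 22, 2001

Each date is the 22nd; the gaps (31, 30, 31, 31, 30, 31) track the month lengths.
The rule is the 22nd of each month.
December 2000: December 22, 2000.
Next: January 2001 → January 22, 2001.
Next: February 2001 → February 22, 2001.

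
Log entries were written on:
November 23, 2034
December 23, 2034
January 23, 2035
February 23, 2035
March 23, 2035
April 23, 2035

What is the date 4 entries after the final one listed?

August 23, 2035

The day-of-month is always 23 (30, 31, 31, 28, 31 days between events).
So this recurs on the 23rd of each month.
May 2035: May 23, 2035.
Next: June 2035 → June 23, 2035.
Next: July 2035 → July 23, 2035.
Next: August 2035 → August 23, 2035.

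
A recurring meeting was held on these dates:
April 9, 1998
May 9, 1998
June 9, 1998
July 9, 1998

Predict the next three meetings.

The day-of-month is always 9 (30, 31, 30 days between events).
So this recurs on the 9th of each month.
August 1998: August 9, 1998.
September 1998: September 9, 1998.
October 1998: October 9, 1998.

August 9, 1998; September 9, 1998; October 9, 1998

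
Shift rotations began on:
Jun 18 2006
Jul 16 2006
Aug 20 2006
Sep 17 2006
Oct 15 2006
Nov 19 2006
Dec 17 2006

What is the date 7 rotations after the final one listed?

Jul 15 2007

Gaps: 28, 35, 28, 28, 35, 28 days — a mix of 28 and 35. Every date is a Sunday.
Each is the 3rd Sunday of its month.
3rd Sunday of January 2007: Jan 21 2007.
February 2007 — 3rd Sunday is Feb 18 2007.
3rd Sunday of March 2007: Mar 18 2007.
3rd Sunday of April 2007: Apr 15 2007.
May 2007 — 3rd Sunday is May 20 2007.
3rd Sunday of June 2007: Jun 17 2007.
July 2007 — 3rd Sunday is Jul 15 2007.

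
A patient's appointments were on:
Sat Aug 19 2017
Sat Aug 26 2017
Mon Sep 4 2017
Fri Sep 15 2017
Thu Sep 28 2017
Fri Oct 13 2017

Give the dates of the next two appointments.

Mon Oct 30 2017, Sat Nov 18 2017

Intervals are 7, 9, 11, 13, 15 days — an arithmetic progression with common difference 2.
Next gap: 17 days. Fri Oct 13 2017 + 17 days = Mon Oct 30 2017.
Next gap: 19 days. Mon Oct 30 2017 + 19 days = Sat Nov 18 2017.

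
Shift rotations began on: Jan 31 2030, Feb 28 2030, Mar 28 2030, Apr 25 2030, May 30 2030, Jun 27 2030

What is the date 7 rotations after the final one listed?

Jan 30 2031

All Thursdays; the gaps (28, 28, 28, 35, 28) vary with month length.
This is the last Thursday of each month.
July 2030 ends with Thursday Jul 25 2030.
August 2030 ends with Thursday Aug 29 2030.
Last Thursday of September 2030: Sep 26 2030.
Last Thursday of October 2030: Oct 31 2030.
November 2030 ends with Thursday Nov 28 2030.
Last Thursday of December 2030: Dec 26 2030.
Last Thursday of January 2031: Jan 30 2031.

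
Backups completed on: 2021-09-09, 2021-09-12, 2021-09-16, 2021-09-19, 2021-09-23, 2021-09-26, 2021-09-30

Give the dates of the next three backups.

2021-10-03, 2021-10-07, 2021-10-10

The gap pattern 3, 4, 3, 4, 3, 4 repeats every 2 events.
These are the Thursdays and Sundays of each week.
Next Sunday: 2021-10-03.
Next Thursday: 2021-10-07.
Next Sunday: 2021-10-10.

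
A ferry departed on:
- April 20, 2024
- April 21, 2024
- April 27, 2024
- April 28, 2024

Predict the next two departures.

May 4, 2024; May 5, 2024

Every event lands on a Saturday or Sunday (gaps cycle 1, 6, 1).
So the schedule is: every Saturday and Sunday.
The following Saturday is May 4, 2024.
The following Sunday is May 5, 2024.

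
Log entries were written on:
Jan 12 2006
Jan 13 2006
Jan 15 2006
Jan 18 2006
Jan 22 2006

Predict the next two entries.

Jan 27 2006, Feb 2 2006

Intervals are 1, 2, 3, 4 days — an arithmetic progression with common difference 1.
Next gap: 5 days. Jan 22 2006 + 5 days = Jan 27 2006.
Next gap: 6 days. Jan 27 2006 + 6 days = Feb 2 2006.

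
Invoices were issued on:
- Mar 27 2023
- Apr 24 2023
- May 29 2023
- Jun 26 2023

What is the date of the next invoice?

Jul 31 2023

These are Mondays with 28, 35, 28-day gaps.
Each is the final Monday of its month — May 29 2023 is past the 28th, so '4th Monday' doesn't fit.
July 2023 ends with Monday Jul 31 2023.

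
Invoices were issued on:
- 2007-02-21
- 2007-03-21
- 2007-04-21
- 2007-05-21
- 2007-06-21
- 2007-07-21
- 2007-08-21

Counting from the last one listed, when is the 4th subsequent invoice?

The day-of-month is always 21 (28, 31, 30, 31, 30, 31 days between events).
So this recurs on the 21st of each month.
Next: September 2007 → 2007-09-21.
Next: October 2007 → 2007-10-21.
Next: November 2007 → 2007-11-21.
Next: December 2007 → 2007-12-21.

2007-12-21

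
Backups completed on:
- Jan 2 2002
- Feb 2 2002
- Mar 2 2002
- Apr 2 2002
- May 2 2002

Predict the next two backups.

Jun 2 2002, Jul 2 2002

Gaps: 31, 28, 31, 30 days — not constant. Every event is on the 2nd of the month.
Pattern: the 2nd of each month.
Next: June 2002 → Jun 2 2002.
Next: July 2002 → Jul 2 2002.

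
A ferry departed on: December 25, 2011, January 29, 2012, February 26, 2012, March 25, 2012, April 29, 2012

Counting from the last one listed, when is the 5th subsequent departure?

These are Sundays with 35, 28, 28, 35-day gaps.
Each is the final Sunday of its month — January 29, 2012 is past the 28th, so '4th Sunday' doesn't fit.
Last Sunday of May 2012: May 27, 2012.
June 2012 ends with Sunday June 24, 2012.
July 2012 ends with Sunday July 29, 2012.
August 2012 ends with Sunday August 26, 2012.
September 2012 ends with Sunday September 30, 2012.

September 30, 2012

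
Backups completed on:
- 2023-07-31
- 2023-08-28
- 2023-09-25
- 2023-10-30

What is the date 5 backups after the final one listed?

2024-03-25

These are Mondays with 28, 28, 35-day gaps.
Each is the final Monday of its month — 2023-07-31 is past the 28th, so '4th Monday' doesn't fit.
November 2023 ends with Monday 2023-11-27.
December 2023 ends with Monday 2023-12-25.
January 2024 ends with Monday 2024-01-29.
Last Monday of February 2024: 2024-02-26.
Last Monday of March 2024: 2024-03-25.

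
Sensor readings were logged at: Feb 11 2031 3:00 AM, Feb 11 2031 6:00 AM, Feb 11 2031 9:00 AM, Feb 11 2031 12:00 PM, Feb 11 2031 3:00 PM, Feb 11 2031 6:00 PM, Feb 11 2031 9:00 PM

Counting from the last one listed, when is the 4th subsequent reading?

Feb 12 2031 9:00 AM

Spacing: 3, 3, 3, 3, 3, 3 h — constant 3 h.
Feb 11 2031 9:00 PM + 3 h = Feb 12 2031 12:00 AM.
Feb 12 2031 12:00 AM + 3 h = Feb 12 2031 3:00 AM.
Feb 12 2031 3:00 AM + 3 h = Feb 12 2031 6:00 AM.
Feb 12 2031 6:00 AM + 3 h = Feb 12 2031 9:00 AM.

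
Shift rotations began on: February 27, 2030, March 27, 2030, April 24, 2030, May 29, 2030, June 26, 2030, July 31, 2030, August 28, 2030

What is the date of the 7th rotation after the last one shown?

March 26, 2031

Every date is a Wednesday; gaps 28, 28, 35, 28, 35, 28 days.
Each is the last Wednesday of its month (at least one falls on the 29th or later, ruling out '4th Wednesday').
September 2030 ends with Wednesday September 25, 2030.
Last Wednesday of October 2030: October 30, 2030.
Last Wednesday of November 2030: November 27, 2030.
December 2030 ends with Wednesday December 25, 2030.
January 2031 ends with Wednesday January 29, 2031.
February 2031 ends with Wednesday February 26, 2031.
March 2031 ends with Wednesday March 26, 2031.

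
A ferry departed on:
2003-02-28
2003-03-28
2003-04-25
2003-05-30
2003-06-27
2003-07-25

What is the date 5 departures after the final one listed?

These are Fridays with 28, 28, 35, 28, 28-day gaps.
Each is the final Friday of its month — 2003-05-30 is past the 28th, so '4th Friday' doesn't fit.
Last Friday of August 2003: 2003-08-29.
Last Friday of September 2003: 2003-09-26.
Last Friday of October 2003: 2003-10-31.
November 2003 ends with Friday 2003-11-28.
December 2003 ends with Friday 2003-12-26.

2003-12-26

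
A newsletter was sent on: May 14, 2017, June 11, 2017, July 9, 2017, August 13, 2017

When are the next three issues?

These are Sundays at 28- or 35-day spacing (28, 28, 35).
The pattern: 2nd Sunday of the month.
September 2017 — 2nd Sunday is September 10, 2017.
2nd Sunday of October 2017: October 8, 2017.
2nd Sunday of November 2017: November 12, 2017.

September 10, 2017; October 8, 2017; November 12, 2017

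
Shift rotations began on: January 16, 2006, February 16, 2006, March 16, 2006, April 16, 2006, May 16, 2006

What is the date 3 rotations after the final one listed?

August 16, 2006

The day-of-month is always 16 (31, 28, 31, 30 days between events).
So this recurs on the 16th of each month.
Next: June 2006 → June 16, 2006.
Next: July 2006 → July 16, 2006.
August 2006: August 16, 2006.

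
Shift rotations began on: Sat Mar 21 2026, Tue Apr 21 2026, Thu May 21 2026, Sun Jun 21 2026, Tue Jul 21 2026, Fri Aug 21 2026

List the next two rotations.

Mon Sep 21 2026, Wed Oct 21 2026

Gaps: 31, 30, 31, 30, 31 days — not constant. Every event is on the 21st of the month.
Pattern: the 21st of each month.
Next: September 2026 → Mon Sep 21 2026.
Next: October 2026 → Wed Oct 21 2026.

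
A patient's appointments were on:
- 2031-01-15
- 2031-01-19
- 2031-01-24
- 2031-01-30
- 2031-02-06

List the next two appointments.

2031-02-14, 2031-02-23

Intervals are 4, 5, 6, 7 days — an arithmetic progression with common difference 1.
Next gap: 8 days. 2031-02-06 + 8 days = 2031-02-14.
Next gap: 9 days. 2031-02-14 + 9 days = 2031-02-23.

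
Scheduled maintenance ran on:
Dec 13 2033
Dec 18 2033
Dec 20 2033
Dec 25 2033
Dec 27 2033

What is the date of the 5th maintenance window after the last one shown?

Every event lands on a Tuesday or Sunday (gaps cycle 5, 2, 5, 2).
So the schedule is: every Tuesday and Sunday.
Next Sunday: Jan 1 2034.
Next Tuesday: Jan 3 2034.
Next Sunday: Jan 8 2034.
Next Tuesday: Jan 10 2034.
Next Sunday: Jan 15 2034.

Jan 15 2034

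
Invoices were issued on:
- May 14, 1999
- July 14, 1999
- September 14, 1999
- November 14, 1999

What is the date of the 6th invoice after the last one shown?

The day-of-month is always 14 (61, 62, 61 days between events).
So this recurs on the 14th of every 2 months.
Next: January 2000 → January 14, 2000.
Next: March 2000 → March 14, 2000.
Next: May 2000 → May 14, 2000.
July 2000: July 14, 2000.
Next: September 2000 → September 14, 2000.
Next: November 2000 → November 14, 2000.

November 14, 2000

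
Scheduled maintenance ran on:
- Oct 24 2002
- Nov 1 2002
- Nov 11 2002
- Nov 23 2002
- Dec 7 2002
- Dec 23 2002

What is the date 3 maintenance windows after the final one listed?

Intervals are 8, 10, 12, 14, 16 days — an arithmetic progression with common difference 2.
Next gap: 18 days. Dec 23 2002 + 18 days = Jan 10 2003.
Next gap: 20 days. Jan 10 2003 + 20 days = Jan 30 2003.
Next gap: 22 days. Jan 30 2003 + 22 days = Feb 21 2003.

Feb 21 2003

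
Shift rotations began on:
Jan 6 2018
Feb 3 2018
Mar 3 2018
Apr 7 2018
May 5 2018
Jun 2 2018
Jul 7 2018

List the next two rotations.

All dates are Saturdays, 28, 28, 35, 28, 28, 35 days apart.
Specifically, the 1st Saturday of each month.
August 2018 — 1st Saturday is Aug 4 2018.
1st Saturday of September 2018: Sep 1 2018.

Aug 4 2018, Sep 1 2018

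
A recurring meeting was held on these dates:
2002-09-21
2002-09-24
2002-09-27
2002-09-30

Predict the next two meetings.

2002-10-03, 2002-10-06

The spacing is 3, 3, 3 days — always 3 days.
2002-09-30 + 3 days = 2002-10-03.
2002-10-03 + 3 days = 2002-10-06.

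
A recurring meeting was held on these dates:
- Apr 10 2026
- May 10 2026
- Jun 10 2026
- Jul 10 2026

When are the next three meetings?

Aug 10 2026, Sep 10 2026, Oct 10 2026

Gaps: 30, 31, 30 days — not constant. Every event is on the 10th of the month.
Pattern: the 10th of each month.
Next: August 2026 → Aug 10 2026.
September 2026: Sep 10 2026.
Next: October 2026 → Oct 10 2026.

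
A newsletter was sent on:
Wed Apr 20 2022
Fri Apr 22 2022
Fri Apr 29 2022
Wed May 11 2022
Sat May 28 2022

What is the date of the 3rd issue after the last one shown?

Wed Aug 17 2022

The spacing grows by 5 each time: 2, 7, 12, 17 days.
Next gap: 22 days. Sat May 28 2022 + 22 days = Sun Jun 19 2022.
Next gap: 27 days. Sun Jun 19 2022 + 27 days = Sat Jul 16 2022.
Next gap: 32 days. Sat Jul 16 2022 + 32 days = Wed Aug 17 2022.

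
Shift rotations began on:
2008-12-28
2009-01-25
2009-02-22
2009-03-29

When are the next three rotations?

Every date is a Sunday; gaps 28, 28, 35 days.
Each is the last Sunday of its month (at least one falls on the 29th or later, ruling out '4th Sunday').
April 2009 ends with Sunday 2009-04-26.
May 2009 ends with Sunday 2009-05-31.
June 2009 ends with Sunday 2009-06-28.

2009-04-26, 2009-05-31, 2009-06-28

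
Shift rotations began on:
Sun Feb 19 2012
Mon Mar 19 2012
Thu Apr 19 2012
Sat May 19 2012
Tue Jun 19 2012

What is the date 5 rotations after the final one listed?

Gaps: 29, 31, 30, 31 days — not constant. Every event is on the 19th of the month.
Pattern: the 19th of each month.
July 2012: Thu Jul 19 2012.
August 2012: Sun Aug 19 2012.
Next: September 2012 → Wed Sep 19 2012.
October 2012: Fri Oct 19 2012.
Next: November 2012 → Mon Nov 19 2012.

Mon Nov 19 2012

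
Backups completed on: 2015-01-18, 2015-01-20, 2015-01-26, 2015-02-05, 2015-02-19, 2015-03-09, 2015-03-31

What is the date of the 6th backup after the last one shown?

Intervals are 2, 6, 10, 14, 18, 22 days — an arithmetic progression with common difference 4.
Next gap: 26 days. 2015-03-31 + 26 days = 2015-04-26.
Next gap: 30 days. 2015-04-26 + 30 days = 2015-05-26.
Next gap: 34 days. 2015-05-26 + 34 days = 2015-06-29.
Next gap: 38 days. 2015-06-29 + 38 days = 2015-08-06.
Next gap: 42 days. 2015-08-06 + 42 days = 2015-09-17.
Next gap: 46 days. 2015-09-17 + 46 days = 2015-11-02.

2015-11-02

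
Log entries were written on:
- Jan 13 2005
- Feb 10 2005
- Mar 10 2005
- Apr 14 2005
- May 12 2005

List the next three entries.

Jun 9 2005, Jul 14 2005, Aug 11 2005

Gaps: 28, 28, 35, 28 days — a mix of 28 and 35. Every date is a Thursday.
Each is the 2nd Thursday of its month.
2nd Thursday of June 2005: Jun 9 2005.
July 2005 — 2nd Thursday is Jul 14 2005.
August 2005 — 2nd Thursday is Aug 11 2005.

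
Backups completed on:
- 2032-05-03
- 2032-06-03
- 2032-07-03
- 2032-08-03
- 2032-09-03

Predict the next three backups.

2032-10-03, 2032-11-03, 2032-12-03

Gaps: 31, 30, 31, 31 days — not constant. Every event is on the 3rd of the month.
Pattern: the 3rd of each month.
October 2032: 2032-10-03.
Next: November 2032 → 2032-11-03.
Next: December 2032 → 2032-12-03.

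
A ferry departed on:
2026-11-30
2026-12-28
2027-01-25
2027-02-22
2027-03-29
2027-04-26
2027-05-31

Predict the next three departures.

Every date is a Monday; gaps 28, 28, 28, 35, 28, 35 days.
Each is the last Monday of its month (at least one falls on the 29th or later, ruling out '4th Monday').
Last Monday of June 2027: 2027-06-28.
Last Monday of July 2027: 2027-07-26.
August 2027 ends with Monday 2027-08-30.

2027-06-28, 2027-07-26, 2027-08-30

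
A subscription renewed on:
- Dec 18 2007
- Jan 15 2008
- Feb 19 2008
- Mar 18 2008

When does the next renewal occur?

Apr 15 2008

All dates are Tuesdays, 28, 35, 28 days apart.
Specifically, the 3rd Tuesday of each month.
April 2008 — 3rd Tuesday is Apr 15 2008.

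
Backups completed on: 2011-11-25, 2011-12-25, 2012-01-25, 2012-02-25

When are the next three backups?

2012-03-25, 2012-04-25, 2012-05-25

The day-of-month is always 25 (30, 31, 31 days between events).
So this recurs on the 25th of each month.
Next: March 2012 → 2012-03-25.
April 2012: 2012-04-25.
Next: May 2012 → 2012-05-25.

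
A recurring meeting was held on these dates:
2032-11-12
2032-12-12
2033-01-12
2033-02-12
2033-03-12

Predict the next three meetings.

2033-04-12, 2033-05-12, 2033-06-12

The day-of-month is always 12 (30, 31, 31, 28 days between events).
So this recurs on the 12th of each month.
April 2033: 2033-04-12.
Next: May 2033 → 2033-05-12.
June 2033: 2033-06-12.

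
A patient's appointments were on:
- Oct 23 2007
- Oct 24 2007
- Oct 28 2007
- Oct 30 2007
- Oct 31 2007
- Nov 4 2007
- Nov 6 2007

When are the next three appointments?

Nov 7 2007, Nov 11 2007, Nov 13 2007

The gap pattern 1, 4, 2, 1, 4, 2 repeats every 3 events.
These are the Tuesdays, Wednesdays and Sundays of each week.
The following Wednesday is Nov 7 2007.
Next Sunday: Nov 11 2007.
The following Tuesday is Nov 13 2007.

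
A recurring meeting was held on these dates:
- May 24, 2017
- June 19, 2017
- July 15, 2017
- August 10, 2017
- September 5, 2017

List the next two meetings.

October 1, 2017; October 27, 2017

Gaps between consecutive events: 26, 26, 26, 26 days — a constant 26-day interval.
September 5, 2017 + 26 days = October 1, 2017.
October 1, 2017 + 26 days = October 27, 2017.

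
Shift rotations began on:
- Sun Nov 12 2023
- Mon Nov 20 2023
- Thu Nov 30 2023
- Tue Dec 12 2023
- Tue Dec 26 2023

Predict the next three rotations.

Thu Jan 11 2024, Mon Jan 29 2024, Sun Feb 18 2024

The spacing grows by 2 each time: 8, 10, 12, 14 days.
Next gap: 16 days. Tue Dec 26 2023 + 16 days = Thu Jan 11 2024.
Next gap: 18 days. Thu Jan 11 2024 + 18 days = Mon Jan 29 2024.
Next gap: 20 days. Mon Jan 29 2024 + 20 days = Sun Feb 18 2024.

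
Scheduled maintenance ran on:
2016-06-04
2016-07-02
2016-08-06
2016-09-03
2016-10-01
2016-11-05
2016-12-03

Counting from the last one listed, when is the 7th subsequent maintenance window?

2017-07-01

All dates are Saturdays, 28, 35, 28, 28, 35, 28 days apart.
Specifically, the 1st Saturday of each month.
January 2017 — 1st Saturday is 2017-01-07.
February 2017 — 1st Saturday is 2017-02-04.
March 2017 — 1st Saturday is 2017-03-04.
April 2017 — 1st Saturday is 2017-04-01.
May 2017 — 1st Saturday is 2017-05-06.
June 2017 — 1st Saturday is 2017-06-03.
1st Saturday of July 2017: 2017-07-01.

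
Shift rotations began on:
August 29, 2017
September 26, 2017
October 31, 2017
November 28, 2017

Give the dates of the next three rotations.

These are Tuesdays with 28, 35, 28-day gaps.
Each is the final Tuesday of its month — August 29, 2017 is past the 28th, so '4th Tuesday' doesn't fit.
Last Tuesday of December 2017: December 26, 2017.
Last Tuesday of January 2018: January 30, 2018.
February 2018 ends with Tuesday February 27, 2018.

December 26, 2017; January 30, 2018; February 27, 2018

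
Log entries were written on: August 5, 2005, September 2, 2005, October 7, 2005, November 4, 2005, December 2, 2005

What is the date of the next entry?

January 6, 2006

Gaps: 28, 35, 28, 28 days — a mix of 28 and 35. Every date is a Friday.
Each is the 1st Friday of its month.
January 2006 — 1st Friday is January 6, 2006.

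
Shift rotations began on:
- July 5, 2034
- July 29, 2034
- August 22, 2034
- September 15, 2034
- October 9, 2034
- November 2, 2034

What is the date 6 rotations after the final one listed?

Every event comes 24 days after the last (24, 24, 24, 24, 24).
November 2, 2034 + 24 days = November 26, 2034.
November 26, 2034 + 24 days = December 20, 2034.
December 20, 2034 + 24 days = January 13, 2035.
January 13, 2035 + 24 days = February 6, 2035.
February 6, 2035 + 24 days = March 2, 2035.
March 2, 2035 + 24 days = March 26, 2035.

March 26, 2035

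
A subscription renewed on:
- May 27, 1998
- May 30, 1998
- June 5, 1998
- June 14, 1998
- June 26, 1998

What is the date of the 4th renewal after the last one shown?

Gaps: 3, 6, 9, 12 days — each gap is 3 larger than the previous one.
Next gap: 15 days. June 26, 1998 + 15 days = July 11, 1998.
Next gap: 18 days. July 11, 1998 + 18 days = July 29, 1998.
Next gap: 21 days. July 29, 1998 + 21 days = August 19, 1998.
Next gap: 24 days. August 19, 1998 + 24 days = September 12, 1998.

September 12, 1998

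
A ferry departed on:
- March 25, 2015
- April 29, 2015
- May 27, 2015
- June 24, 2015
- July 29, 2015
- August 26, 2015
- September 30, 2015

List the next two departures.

October 28, 2015; November 25, 2015

Every date is a Wednesday; gaps 35, 28, 28, 35, 28, 35 days.
Each is the last Wednesday of its month (at least one falls on the 29th or later, ruling out '4th Wednesday').
October 2015 ends with Wednesday October 28, 2015.
Last Wednesday of November 2015: November 25, 2015.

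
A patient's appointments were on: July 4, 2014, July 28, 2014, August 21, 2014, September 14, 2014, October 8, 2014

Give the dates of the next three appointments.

The spacing is 24, 24, 24, 24 days — always 24 days.
October 8, 2014 + 24 days = November 1, 2014.
November 1, 2014 + 24 days = November 25, 2014.
November 25, 2014 + 24 days = December 19, 2014.

November 1, 2014; November 25, 2014; December 19, 2014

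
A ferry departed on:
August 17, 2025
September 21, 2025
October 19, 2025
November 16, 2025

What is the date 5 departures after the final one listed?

April 19, 2026

All dates are Sundays, 35, 28, 28 days apart.
Specifically, the 3rd Sunday of each month.
December 2025 — 3rd Sunday is December 21, 2025.
January 2026 — 3rd Sunday is January 18, 2026.
February 2026 — 3rd Sunday is February 15, 2026.
March 2026 — 3rd Sunday is March 15, 2026.
3rd Sunday of April 2026: April 19, 2026.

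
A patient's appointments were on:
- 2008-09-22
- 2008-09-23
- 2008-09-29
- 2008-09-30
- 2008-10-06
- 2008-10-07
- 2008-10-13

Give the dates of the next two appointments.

2008-10-14, 2008-10-20

Gaps: 1, 6, 1, 6, 1, 6 days — not constant, but cyclic with period 2.
The events fall on every Monday and Tuesday.
The following Tuesday is 2008-10-14.
The following Monday is 2008-10-20.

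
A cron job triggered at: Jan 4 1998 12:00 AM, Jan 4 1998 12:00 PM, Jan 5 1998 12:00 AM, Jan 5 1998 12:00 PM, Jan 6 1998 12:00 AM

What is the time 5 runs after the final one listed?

The interval is a steady 12 hours (12, 12, 12, 12).
Jan 6 1998 12:00 AM + 12 h = Jan 6 1998 12:00 PM.
Jan 6 1998 12:00 PM + 12 h = Jan 7 1998 12:00 AM.
Jan 7 1998 12:00 AM + 12 h = Jan 7 1998 12:00 PM.
Jan 7 1998 12:00 PM + 12 h = Jan 8 1998 12:00 AM.
Jan 8 1998 12:00 AM + 12 h = Jan 8 1998 12:00 PM.

Jan 8 1998 12:00 PM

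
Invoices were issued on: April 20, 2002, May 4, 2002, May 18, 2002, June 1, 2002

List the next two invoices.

Every event comes 14 days after the last (14, 14, 14).
June 1, 2002 + 14 days = June 15, 2002.
June 15, 2002 + 14 days = June 29, 2002.

June 15, 2002; June 29, 2002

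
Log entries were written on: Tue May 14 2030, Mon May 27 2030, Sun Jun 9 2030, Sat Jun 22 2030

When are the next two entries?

The spacing is 13, 13, 13 days — always 13 days.
Sat Jun 22 2030 + 13 days = Fri Jul 5 2030.
Fri Jul 5 2030 + 13 days = Thu Jul 18 2030.

Fri Jul 5 2030, Thu Jul 18 2030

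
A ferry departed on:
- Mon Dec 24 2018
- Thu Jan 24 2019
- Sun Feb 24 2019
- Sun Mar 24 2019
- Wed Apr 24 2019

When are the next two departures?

Fri May 24 2019, Mon Jun 24 2019

The day-of-month is always 24 (31, 31, 28, 31 days between events).
So this recurs on the 24th of each month.
Next: May 2019 → Fri May 24 2019.
Next: June 2019 → Mon Jun 24 2019.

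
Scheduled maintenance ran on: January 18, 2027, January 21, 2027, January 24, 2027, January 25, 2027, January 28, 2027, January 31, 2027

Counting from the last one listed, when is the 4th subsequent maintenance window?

February 8, 2027

Every event lands on a Monday or Thursday or Sunday (gaps cycle 3, 3, 1, 3, 3).
So the schedule is: every Monday, Thursday and Sunday.
The following Monday is February 1, 2027.
The following Thursday is February 4, 2027.
Next Sunday: February 7, 2027.
Next Monday: February 8, 2027.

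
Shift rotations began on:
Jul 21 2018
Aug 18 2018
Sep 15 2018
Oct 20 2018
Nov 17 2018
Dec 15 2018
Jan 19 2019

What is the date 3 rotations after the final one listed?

Apr 20 2019

All dates are Saturdays, 28, 28, 35, 28, 28, 35 days apart.
Specifically, the 3rd Saturday of each month.
3rd Saturday of February 2019: Feb 16 2019.
March 2019 — 3rd Saturday is Mar 16 2019.
3rd Saturday of April 2019: Apr 20 2019.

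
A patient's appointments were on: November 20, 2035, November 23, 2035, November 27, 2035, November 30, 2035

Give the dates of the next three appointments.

The gap pattern 3, 4, 3 repeats every 2 events.
These are the Tuesdays and Fridays of each week.
The following Tuesday is December 4, 2035.
The following Friday is December 7, 2035.
The following Tuesday is December 11, 2035.

December 4, 2035; December 7, 2035; December 11, 2035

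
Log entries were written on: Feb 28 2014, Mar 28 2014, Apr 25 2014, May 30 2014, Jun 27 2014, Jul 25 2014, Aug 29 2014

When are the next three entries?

These are Fridays with 28, 28, 35, 28, 28, 35-day gaps.
Each is the final Friday of its month — May 30 2014 is past the 28th, so '4th Friday' doesn't fit.
September 2014 ends with Friday Sep 26 2014.
October 2014 ends with Friday Oct 31 2014.
November 2014 ends with Friday Nov 28 2014.

Sep 26 2014, Oct 31 2014, Nov 28 2014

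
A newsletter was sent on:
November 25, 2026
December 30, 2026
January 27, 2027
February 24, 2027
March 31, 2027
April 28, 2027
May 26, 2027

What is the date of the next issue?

June 30, 2027

All Wednesdays; the gaps (35, 28, 28, 35, 28, 28) vary with month length.
This is the last Wednesday of each month.
June 2027 ends with Wednesday June 30, 2027.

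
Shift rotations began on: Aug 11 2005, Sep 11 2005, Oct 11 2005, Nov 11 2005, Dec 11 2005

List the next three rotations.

Gaps: 31, 30, 31, 30 days — not constant. Every event is on the 11th of the month.
Pattern: the 11th of each month.
Next: January 2006 → Jan 11 2006.
Next: February 2006 → Feb 11 2006.
Next: March 2006 → Mar 11 2006.

Jan 11 2006, Feb 11 2006, Mar 11 2006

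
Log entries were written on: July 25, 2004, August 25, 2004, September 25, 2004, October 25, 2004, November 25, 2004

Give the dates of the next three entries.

December 25, 2004; January 25, 2005; February 25, 2005

Gaps: 31, 31, 30, 31 days — not constant. Every event is on the 25th of the month.
Pattern: the 25th of each month.
December 2004: December 25, 2004.
January 2005: January 25, 2005.
February 2005: February 25, 2005.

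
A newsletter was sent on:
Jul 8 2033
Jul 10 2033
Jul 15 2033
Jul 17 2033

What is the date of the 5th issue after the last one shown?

The gap pattern 2, 5, 2 repeats every 2 events.
These are the Fridays and Sundays of each week.
Next Friday: Jul 22 2033.
The following Sunday is Jul 24 2033.
Next Friday: Jul 29 2033.
Next Sunday: Jul 31 2033.
The following Friday is Aug 5 2033.

Aug 5 2033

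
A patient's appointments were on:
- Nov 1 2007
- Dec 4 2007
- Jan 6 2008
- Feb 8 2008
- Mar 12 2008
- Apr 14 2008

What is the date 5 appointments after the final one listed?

Every event comes 33 days after the last (33, 33, 33, 33, 33).
Apr 14 2008 + 33 days = May 17 2008.
May 17 2008 + 33 days = Jun 19 2008.
Jun 19 2008 + 33 days = Jul 22 2008.
Jul 22 2008 + 33 days = Aug 24 2008.
Aug 24 2008 + 33 days = Sep 26 2008.

Sep 26 2008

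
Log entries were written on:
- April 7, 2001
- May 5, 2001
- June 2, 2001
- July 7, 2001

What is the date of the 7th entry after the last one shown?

February 2, 2002

Gaps: 28, 28, 35 days — a mix of 28 and 35. Every date is a Saturday.
Each is the 1st Saturday of its month.
1st Saturday of August 2001: August 4, 2001.
1st Saturday of September 2001: September 1, 2001.
October 2001 — 1st Saturday is October 6, 2001.
November 2001 — 1st Saturday is November 3, 2001.
December 2001 — 1st Saturday is December 1, 2001.
1st Saturday of January 2002: January 5, 2002.
February 2002 — 1st Saturday is February 2, 2002.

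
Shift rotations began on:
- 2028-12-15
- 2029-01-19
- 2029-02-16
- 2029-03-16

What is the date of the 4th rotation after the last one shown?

Gaps: 35, 28, 28 days — a mix of 28 and 35. Every date is a Friday.
Each is the 3rd Friday of its month.
April 2029 — 3rd Friday is 2029-04-20.
3rd Friday of May 2029: 2029-05-18.
3rd Friday of June 2029: 2029-06-15.
3rd Friday of July 2029: 2029-07-20.

2029-07-20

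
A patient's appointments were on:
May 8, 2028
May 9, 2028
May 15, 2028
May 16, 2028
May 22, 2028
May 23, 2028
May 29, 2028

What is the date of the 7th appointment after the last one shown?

June 20, 2028

The gap pattern 1, 6, 1, 6, 1, 6 repeats every 2 events.
These are the Mondays and Tuesdays of each week.
The following Tuesday is May 30, 2028.
Next Monday: June 5, 2028.
Next Tuesday: June 6, 2028.
The following Monday is June 12, 2028.
Next Tuesday: June 13, 2028.
The following Monday is June 19, 2028.
The following Tuesday is June 20, 2028.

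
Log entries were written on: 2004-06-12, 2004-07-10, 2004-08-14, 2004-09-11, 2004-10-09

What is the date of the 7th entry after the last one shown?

2005-05-14

All dates are Saturdays, 28, 35, 28, 28 days apart.
Specifically, the 2nd Saturday of each month.
November 2004 — 2nd Saturday is 2004-11-13.
2nd Saturday of December 2004: 2004-12-11.
2nd Saturday of January 2005: 2005-01-08.
2nd Saturday of February 2005: 2005-02-12.
2nd Saturday of March 2005: 2005-03-12.
April 2005 — 2nd Saturday is 2005-04-09.
May 2005 — 2nd Saturday is 2005-05-14.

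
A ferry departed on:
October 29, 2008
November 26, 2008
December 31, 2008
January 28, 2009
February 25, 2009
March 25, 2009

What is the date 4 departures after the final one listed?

July 29, 2009

Every date is a Wednesday; gaps 28, 35, 28, 28, 28 days.
Each is the last Wednesday of its month (at least one falls on the 29th or later, ruling out '4th Wednesday').
April 2009 ends with Wednesday April 29, 2009.
Last Wednesday of May 2009: May 27, 2009.
June 2009 ends with Wednesday June 24, 2009.
July 2009 ends with Wednesday July 29, 2009.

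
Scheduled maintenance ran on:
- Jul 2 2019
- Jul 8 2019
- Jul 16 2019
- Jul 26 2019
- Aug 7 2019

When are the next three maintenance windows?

Aug 21 2019, Sep 6 2019, Sep 24 2019

Intervals are 6, 8, 10, 12 days — an arithmetic progression with common difference 2.
Next gap: 14 days. Aug 7 2019 + 14 days = Aug 21 2019.
Next gap: 16 days. Aug 21 2019 + 16 days = Sep 6 2019.
Next gap: 18 days. Sep 6 2019 + 18 days = Sep 24 2019.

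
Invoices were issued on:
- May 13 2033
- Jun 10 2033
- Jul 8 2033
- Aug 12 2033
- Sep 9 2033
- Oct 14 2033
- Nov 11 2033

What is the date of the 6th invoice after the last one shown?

These are Fridays at 28- or 35-day spacing (28, 28, 35, 28, 35, 28).
The pattern: 2nd Friday of the month.
2nd Friday of December 2033: Dec 9 2033.
January 2034 — 2nd Friday is Jan 13 2034.
2nd Friday of February 2034: Feb 10 2034.
March 2034 — 2nd Friday is Mar 10 2034.
April 2034 — 2nd Friday is Apr 14 2034.
2nd Friday of May 2034: May 12 2034.

May 12 2034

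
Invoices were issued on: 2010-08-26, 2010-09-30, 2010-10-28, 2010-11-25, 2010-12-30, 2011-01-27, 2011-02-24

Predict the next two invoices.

These are Thursdays with 35, 28, 28, 35, 28, 28-day gaps.
Each is the final Thursday of its month — 2010-09-30 is past the 28th, so '4th Thursday' doesn't fit.
March 2011 ends with Thursday 2011-03-31.
Last Thursday of April 2011: 2011-04-28.

2011-03-31, 2011-04-28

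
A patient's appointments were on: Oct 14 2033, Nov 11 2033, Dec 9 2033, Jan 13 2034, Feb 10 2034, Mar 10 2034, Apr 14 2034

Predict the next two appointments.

May 12 2034, Jun 9 2034

Gaps: 28, 28, 35, 28, 28, 35 days — a mix of 28 and 35. Every date is a Friday.
Each is the 2nd Friday of its month.
2nd Friday of May 2034: May 12 2034.
2nd Friday of June 2034: Jun 9 2034.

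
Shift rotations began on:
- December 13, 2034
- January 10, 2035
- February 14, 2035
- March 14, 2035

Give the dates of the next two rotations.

April 11, 2035; May 9, 2035

These are Wednesdays at 28- or 35-day spacing (28, 35, 28).
The pattern: 2nd Wednesday of the month.
April 2035 — 2nd Wednesday is April 11, 2035.
May 2035 — 2nd Wednesday is May 9, 2035.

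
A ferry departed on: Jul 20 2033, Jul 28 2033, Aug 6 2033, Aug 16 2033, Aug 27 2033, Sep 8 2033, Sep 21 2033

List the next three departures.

Oct 5 2033, Oct 20 2033, Nov 5 2033

Gaps: 8, 9, 10, 11, 12, 13 days — each gap is 1 larger than the previous one.
Next gap: 14 days. Sep 21 2033 + 14 days = Oct 5 2033.
Next gap: 15 days. Oct 5 2033 + 15 days = Oct 20 2033.
Next gap: 16 days. Oct 20 2033 + 16 days = Nov 5 2033.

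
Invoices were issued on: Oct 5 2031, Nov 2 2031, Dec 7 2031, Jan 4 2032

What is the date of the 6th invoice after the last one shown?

Jul 4 2032

These are Sundays at 28- or 35-day spacing (28, 35, 28).
The pattern: 1st Sunday of the month.
February 2032 — 1st Sunday is Feb 1 2032.
March 2032 — 1st Sunday is Mar 7 2032.
April 2032 — 1st Sunday is Apr 4 2032.
May 2032 — 1st Sunday is May 2 2032.
1st Sunday of June 2032: Jun 6 2032.
1st Sunday of July 2032: Jul 4 2032.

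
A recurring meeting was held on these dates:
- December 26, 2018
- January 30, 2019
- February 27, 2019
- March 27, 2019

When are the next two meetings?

All Wednesdays; the gaps (35, 28, 28) vary with month length.
This is the last Wednesday of each month.
Last Wednesday of April 2019: April 24, 2019.
Last Wednesday of May 2019: May 29, 2019.

April 24, 2019; May 29, 2019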